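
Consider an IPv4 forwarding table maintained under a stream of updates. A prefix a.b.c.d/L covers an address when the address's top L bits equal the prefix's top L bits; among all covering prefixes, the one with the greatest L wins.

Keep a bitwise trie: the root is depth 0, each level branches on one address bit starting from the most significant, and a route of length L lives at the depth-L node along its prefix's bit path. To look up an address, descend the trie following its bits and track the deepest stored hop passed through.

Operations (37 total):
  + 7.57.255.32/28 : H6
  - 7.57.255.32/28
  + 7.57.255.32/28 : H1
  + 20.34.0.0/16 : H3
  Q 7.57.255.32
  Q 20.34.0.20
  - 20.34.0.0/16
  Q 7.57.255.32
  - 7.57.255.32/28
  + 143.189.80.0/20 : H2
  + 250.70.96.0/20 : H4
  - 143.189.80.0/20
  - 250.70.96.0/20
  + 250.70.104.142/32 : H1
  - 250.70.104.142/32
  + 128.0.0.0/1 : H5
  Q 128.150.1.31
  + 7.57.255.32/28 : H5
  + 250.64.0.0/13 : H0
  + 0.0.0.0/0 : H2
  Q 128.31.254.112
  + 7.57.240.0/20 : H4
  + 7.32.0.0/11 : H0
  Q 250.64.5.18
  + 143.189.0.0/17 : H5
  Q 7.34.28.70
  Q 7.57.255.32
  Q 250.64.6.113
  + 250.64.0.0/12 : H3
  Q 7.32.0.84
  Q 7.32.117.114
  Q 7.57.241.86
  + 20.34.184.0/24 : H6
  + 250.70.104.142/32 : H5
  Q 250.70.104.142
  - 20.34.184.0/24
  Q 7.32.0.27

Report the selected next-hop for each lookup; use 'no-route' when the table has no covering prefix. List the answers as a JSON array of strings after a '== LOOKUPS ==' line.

Trace:
  add 7.57.255.32/28 -> H6 at depth 28
  - 7.57.255.32/28 clear@28
  add 7.57.255.32/28 -> H1 at depth 28
  add 20.34.0.0/16 -> H3 at depth 16
  ? 7.57.255.32  path d0:-→d1:-→d2:-→d3:-→d4:-→d5:-→d6:-→d7:-→d8:-→d9:-→d10:-→d11:-→d12:-→d13:-→d14:-→d15:-→d16:-→d17:-→d18:-→d19:-→d20:-→d21:-→d22:-→d23:-→d24:-→d25:-→d26:-→d27:-→d28:H1  best=H1
  ? 20.34.0.20  path d0:-→d1:-→d2:-→d3:-→d4:-→d5:-→d6:-→d7:-→d8:-→d9:-→d10:-→d11:-→d12:-→d13:-→d14:-→d15:-→d16:H3  best=H3
  - 20.34.0.0/16 clear@16
  ? 7.57.255.32  path d0:-→d1:-→d2:-→d3:-→d4:-→d5:-→d6:-→d7:-→d8:-→d9:-→d10:-→d11:-→d12:-→d13:-→d14:-→d15:-→d16:-→d17:-→d18:-→d19:-→d20:-→d21:-→d22:-→d23:-→d24:-→d25:-→d26:-→d27:-→d28:H1  best=H1
  - 7.57.255.32/28 clear@28
  add 143.189.80.0/20 -> H2 at depth 20
  add 250.70.96.0/20 -> H4 at depth 20
  - 143.189.80.0/20 clear@20
  - 250.70.96.0/20 clear@20
  add 250.70.104.142/32 -> H1 at depth 32
  - 250.70.104.142/32 clear@32
  add 128.0.0.0/1 -> H5 at depth 1
  ? 128.150.1.31  path d0:-→d1:H5→d2:-→d3:-→d4:-  best=H5
  add 7.57.255.32/28 -> H5 at depth 28
  add 250.64.0.0/13 -> H0 at depth 13
  add 0.0.0.0/0 -> H2 at depth 0
  ? 128.31.254.112  path d0:H2→d1:H5→d2:-→d3:-→d4:-  best=H5
  add 7.57.240.0/20 -> H4 at depth 20
  add 7.32.0.0/11 -> H0 at depth 11
  ? 250.64.5.18  path d0:H2→d1:H5→d2:-→d3:-→d4:-→d5:-→d6:-→d7:-→d8:-→d9:-→d10:-→d11:-→d12:-→d13:H0  best=H0
  add 143.189.0.0/17 -> H5 at depth 17
  ? 7.34.28.70  path d0:H2→d1:-→d2:-→d3:-→d4:-→d5:-→d6:-→d7:-→d8:-→d9:-→d10:-→d11:H0  best=H0
  ? 7.57.255.32  path d0:H2→d1:-→d2:-→d3:-→d4:-→d5:-→d6:-→d7:-→d8:-→d9:-→d10:-→d11:H0→d12:-→d13:-→d14:-→d15:-→d16:-→d17:-→d18:-→d19:-→d20:H4→d21:-→d22:-→d23:-→d24:-→d25:-→d26:-→d27:-→d28:H5  best=H5
  ? 250.64.6.113  path d0:H2→d1:H5→d2:-→d3:-→d4:-→d5:-→d6:-→d7:-→d8:-→d9:-→d10:-→d11:-→d12:-→d13:H0  best=H0
  add 250.64.0.0/12 -> H3 at depth 12
  ? 7.32.0.84  path d0:H2→d1:-→d2:-→d3:-→d4:-→d5:-→d6:-→d7:-→d8:-→d9:-→d10:-→d11:H0  best=H0
  ? 7.32.117.114  path d0:H2→d1:-→d2:-→d3:-→d4:-→d5:-→d6:-→d7:-→d8:-→d9:-→d10:-→d11:H0  best=H0
  ? 7.57.241.86  path d0:H2→d1:-→d2:-→d3:-→d4:-→d5:-→d6:-→d7:-→d8:-→d9:-→d10:-→d11:H0→d12:-→d13:-→d14:-→d15:-→d16:-→d17:-→d18:-→d19:-→d20:H4  best=H4
  add 20.34.184.0/24 -> H6 at depth 24
  add 250.70.104.142/32 -> H5 at depth 32
  ? 250.70.104.142  path d0:H2→d1:H5→d2:-→d3:-→d4:-→d5:-→d6:-→d7:-→d8:-→d9:-→d10:-→d11:-→d12:H3→d13:H0→d14:-→d15:-→d16:-→d17:-→d18:-→d19:-→d20:-→d21:-→d22:-→d23:-→d24:-→d25:-→d26:-→d27:-→d28:-→d29:-→d30:-→d31:-→d32:H5  best=H5
  - 20.34.184.0/24 clear@24
  ? 7.32.0.27  path d0:H2→d1:-→d2:-→d3:-→d4:-→d5:-→d6:-→d7:-→d8:-→d9:-→d10:-→d11:H0  best=H0

== LOOKUPS ==
["H1","H3","H1","H5","H5","H0","H0","H5","H0","H0","H0","H4","H5","H0"]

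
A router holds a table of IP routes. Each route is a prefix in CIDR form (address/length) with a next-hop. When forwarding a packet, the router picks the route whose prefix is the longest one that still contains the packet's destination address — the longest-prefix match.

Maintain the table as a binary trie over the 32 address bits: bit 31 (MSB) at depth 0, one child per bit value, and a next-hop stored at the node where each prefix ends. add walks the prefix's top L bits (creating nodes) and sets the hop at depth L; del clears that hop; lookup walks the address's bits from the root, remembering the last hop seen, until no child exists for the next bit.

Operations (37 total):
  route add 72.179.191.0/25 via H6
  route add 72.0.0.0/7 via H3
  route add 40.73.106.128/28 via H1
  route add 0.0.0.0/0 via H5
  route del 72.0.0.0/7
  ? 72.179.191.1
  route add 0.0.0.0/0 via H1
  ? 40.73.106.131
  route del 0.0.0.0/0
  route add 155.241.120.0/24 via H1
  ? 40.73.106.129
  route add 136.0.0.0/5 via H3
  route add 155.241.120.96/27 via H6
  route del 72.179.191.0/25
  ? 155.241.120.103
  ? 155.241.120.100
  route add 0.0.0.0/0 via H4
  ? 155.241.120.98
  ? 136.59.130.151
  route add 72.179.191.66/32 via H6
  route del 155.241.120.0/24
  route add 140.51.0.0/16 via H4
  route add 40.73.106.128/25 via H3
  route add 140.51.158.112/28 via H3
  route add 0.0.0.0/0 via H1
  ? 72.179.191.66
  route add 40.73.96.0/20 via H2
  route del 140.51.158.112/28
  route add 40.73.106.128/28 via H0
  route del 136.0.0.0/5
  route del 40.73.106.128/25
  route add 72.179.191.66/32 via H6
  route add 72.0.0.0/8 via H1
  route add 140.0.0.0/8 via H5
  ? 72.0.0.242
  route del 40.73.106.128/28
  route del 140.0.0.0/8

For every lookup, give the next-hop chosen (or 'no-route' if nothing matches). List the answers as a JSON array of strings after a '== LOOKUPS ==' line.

Trace:
  add 72.179.191.0/25 -> H6 at depth 25
  add 72.0.0.0/7 -> H3 at depth 7
  add 40.73.106.128/28 -> H1 at depth 28
  add 0.0.0.0/0 -> H5 at depth 0
  del 72.0.0.0/7 (clear depth 7)
  Q 72.179.191.1: descend 0100100010110011101111110 ; hops seen [H5,H6] ; pick H6
  add 0.0.0.0/0 -> H1 at depth 0
  Q 40.73.106.131: descend 0010100001001001011010101000 ; hops seen [H1,H1] ; pick H1
  del 0.0.0.0/0 (clear depth 0)
  add 155.241.120.0/24 -> H1 at depth 24
  Q 40.73.106.129: descend 0010100001001001011010101000 ; hops seen [H1] ; pick H1
  add 136.0.0.0/5 -> H3 at depth 5
  add 155.241.120.96/27 -> H6 at depth 27
  del 72.179.191.0/25 (clear depth 25)
  Q 155.241.120.103: descend 100110111111000101111000011 ; hops seen [H1,H6] ; pick H6
  Q 155.241.120.100: descend 100110111111000101111000011 ; hops seen [H1,H6] ; pick H6
  add 0.0.0.0/0 -> H4 at depth 0
  Q 155.241.120.98: descend 100110111111000101111000011 ; hops seen [H4,H1,H6] ; pick H6
  Q 136.59.130.151: descend 10001 ; hops seen [H4,H3] ; pick H3
  add 72.179.191.66/32 -> H6 at depth 32
  del 155.241.120.0/24 (clear depth 24)
  add 140.51.0.0/16 -> H4 at depth 16
  add 40.73.106.128/25 -> H3 at depth 25
  add 140.51.158.112/28 -> H3 at depth 28
  add 0.0.0.0/0 -> H1 at depth 0
  Q 72.179.191.66: descend 01001000101100111011111101000010 ; hops seen [H1,H6] ; pick H6
  add 40.73.96.0/20 -> H2 at depth 20
  del 140.51.158.112/28 (clear depth 28)
  add 40.73.106.128/28 -> H0 at depth 28
  del 136.0.0.0/5 (clear depth 5)
  del 40.73.106.128/25 (clear depth 25)
  add 72.179.191.66/32 -> H6 at depth 32
  add 72.0.0.0/8 -> H1 at depth 8
  add 140.0.0.0/8 -> H5 at depth 8
  Q 72.0.0.242: descend 01001000 ; hops seen [H1,H1] ; pick H1
  del 40.73.106.128/28 (clear depth 28)
  del 140.0.0.0/8 (clear depth 8)

== LOOKUPS ==
["H6","H1","H1","H6","H6","H6","H3","H6","H1"]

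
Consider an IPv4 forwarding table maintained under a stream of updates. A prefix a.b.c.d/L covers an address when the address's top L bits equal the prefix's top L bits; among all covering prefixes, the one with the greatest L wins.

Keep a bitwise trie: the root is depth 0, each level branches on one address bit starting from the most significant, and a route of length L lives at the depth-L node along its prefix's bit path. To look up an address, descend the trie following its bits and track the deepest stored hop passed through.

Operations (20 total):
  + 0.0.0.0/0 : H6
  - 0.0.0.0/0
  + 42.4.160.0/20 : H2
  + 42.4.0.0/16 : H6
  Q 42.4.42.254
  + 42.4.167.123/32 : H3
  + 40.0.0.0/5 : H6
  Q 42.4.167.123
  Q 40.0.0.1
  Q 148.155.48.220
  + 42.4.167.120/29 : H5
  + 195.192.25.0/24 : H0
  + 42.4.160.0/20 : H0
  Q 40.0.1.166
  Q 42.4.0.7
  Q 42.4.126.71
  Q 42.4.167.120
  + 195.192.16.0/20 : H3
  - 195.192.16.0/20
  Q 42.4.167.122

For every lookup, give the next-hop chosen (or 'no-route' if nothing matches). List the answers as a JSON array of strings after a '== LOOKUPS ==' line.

Process each operation:
  + 0.0.0.0/0 (H6) depth=0
  del 0.0.0.0/0 (clear depth 0)
  + 42.4.160.0/20 (H2) depth=20
  + 42.4.0.0/16 (H6) depth=16
  lookup 42.4.42.254: bits 0010101000000100 walk d0:-→d1:-→d2:-→d3:-→d4:-→d5:-→d6:-→d7:-→d8:-→d9:-→d10:-→d11:-→d12:-→d13:-→d14:-→d15:-→d16:H6 -> H6
  + 42.4.167.123/32 (H3) depth=32
  + 40.0.0.0/5 (H6) depth=5
  lookup 42.4.167.123: bits 00101010000001001010011101111011 walk d0:-→d1:-→d2:-→d3:-→d4:-→d5:H6→d6:-→d7:-→d8:-→d9:-→d10:-→d11:-→d12:-→d13:-→d14:-→d15:-→d16:H6→d17:-→d18:-→d19:-→d20:H2→d21:-→d22:-→d23:-→d24:-→d25:-→d26:-→d27:-→d28:-→d29:-→d30:-→d31:-→d32:H3 -> H3
  lookup 40.0.0.1: bits 001010 walk d0:-→d1:-→d2:-→d3:-→d4:-→d5:H6→d6:- -> H6
  lookup 148.155.48.220: bits ε walk d0:- -> no-route
  + 42.4.167.120/29 (H5) depth=29
  + 195.192.25.0/24 (H0) depth=24
  + 42.4.160.0/20 (H0) depth=20
  lookup 40.0.1.166: bits 001010 walk d0:-→d1:-→d2:-→d3:-→d4:-→d5:H6→d6:- -> H6
  lookup 42.4.0.7: bits 0010101000000100 walk d0:-→d1:-→d2:-→d3:-→d4:-→d5:H6→d6:-→d7:-→d8:-→d9:-→d10:-→d11:-→d12:-→d13:-→d14:-→d15:-→d16:H6 -> H6
  lookup 42.4.126.71: bits 0010101000000100 walk d0:-→d1:-→d2:-→d3:-→d4:-→d5:H6→d6:-→d7:-→d8:-→d9:-→d10:-→d11:-→d12:-→d13:-→d14:-→d15:-→d16:H6 -> H6
  lookup 42.4.167.120: bits 001010100000010010100111011110 walk d0:-→d1:-→d2:-→d3:-→d4:-→d5:H6→d6:-→d7:-→d8:-→d9:-→d10:-→d11:-→d12:-→d13:-→d14:-→d15:-→d16:H6→d17:-→d18:-→d19:-→d20:H0→d21:-→d22:-→d23:-→d24:-→d25:-→d26:-→d27:-→d28:-→d29:H5→d30:- -> H5
  + 195.192.16.0/20 (H3) depth=20
  del 195.192.16.0/20 (clear depth 20)
  lookup 42.4.167.122: bits 0010101000000100101001110111101 walk d0:-→d1:-→d2:-→d3:-→d4:-→d5:H6→d6:-→d7:-→d8:-→d9:-→d10:-→d11:-→d12:-→d13:-→d14:-→d15:-→d16:H6→d17:-→d18:-→d19:-→d20:H0→d21:-→d22:-→d23:-→d24:-→d25:-→d26:-→d27:-→d28:-→d29:H5→d30:-→d31:- -> H5

== LOOKUPS ==
["H6","H3","H6","no-route","H6","H6","H6","H5","H5"]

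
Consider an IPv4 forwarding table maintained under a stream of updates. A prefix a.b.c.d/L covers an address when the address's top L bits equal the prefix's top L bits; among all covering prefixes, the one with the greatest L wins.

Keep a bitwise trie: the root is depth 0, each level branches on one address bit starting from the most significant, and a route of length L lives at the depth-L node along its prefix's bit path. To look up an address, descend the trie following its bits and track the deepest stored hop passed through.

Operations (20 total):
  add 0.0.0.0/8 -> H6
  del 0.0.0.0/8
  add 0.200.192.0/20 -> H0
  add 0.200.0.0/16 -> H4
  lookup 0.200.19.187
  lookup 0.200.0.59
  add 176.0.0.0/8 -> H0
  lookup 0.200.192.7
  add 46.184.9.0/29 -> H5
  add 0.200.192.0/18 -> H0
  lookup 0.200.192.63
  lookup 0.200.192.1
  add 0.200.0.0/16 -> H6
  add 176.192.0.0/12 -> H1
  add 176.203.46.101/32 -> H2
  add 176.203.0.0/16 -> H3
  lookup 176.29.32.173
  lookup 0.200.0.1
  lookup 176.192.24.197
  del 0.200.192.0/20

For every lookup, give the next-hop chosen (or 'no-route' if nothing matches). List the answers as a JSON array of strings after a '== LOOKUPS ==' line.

Apply in order:
  add 0.0.0.0/8 -> H6 at depth 8
  - 0.0.0.0/8 clear@8
  add 0.200.192.0/20 -> H0 at depth 20
  add 0.200.0.0/16 -> H4 at depth 16
  Q 0.200.19.187: descend 0000000011001000 ; hops seen [H4] ; pick H4
  Q 0.200.0.59: descend 0000000011001000 ; hops seen [H4] ; pick H4
  add 176.0.0.0/8 -> H0 at depth 8
  Q 0.200.192.7: descend 00000000110010001100 ; hops seen [H4,H0] ; pick H0
  add 46.184.9.0/29 -> H5 at depth 29
  add 0.200.192.0/18 -> H0 at depth 18
  Q 0.200.192.63: descend 00000000110010001100 ; hops seen [H4,H0,H0] ; pick H0
  Q 0.200.192.1: descend 00000000110010001100 ; hops seen [H4,H0,H0] ; pick H0
  add 0.200.0.0/16 -> H6 at depth 16
  add 176.192.0.0/12 -> H1 at depth 12
  add 176.203.46.101/32 -> H2 at depth 32
  add 176.203.0.0/16 -> H3 at depth 16
  Q 176.29.32.173: descend 10110000 ; hops seen [H0] ; pick H0
  Q 0.200.0.1: descend 0000000011001000 ; hops seen [H6] ; pick H6
  Q 176.192.24.197: descend 101100001100 ; hops seen [H0,H1] ; pick H1
  - 0.200.192.0/20 clear@20

== LOOKUPS ==
["H4","H4","H0","H0","H0","H0","H6","H1"]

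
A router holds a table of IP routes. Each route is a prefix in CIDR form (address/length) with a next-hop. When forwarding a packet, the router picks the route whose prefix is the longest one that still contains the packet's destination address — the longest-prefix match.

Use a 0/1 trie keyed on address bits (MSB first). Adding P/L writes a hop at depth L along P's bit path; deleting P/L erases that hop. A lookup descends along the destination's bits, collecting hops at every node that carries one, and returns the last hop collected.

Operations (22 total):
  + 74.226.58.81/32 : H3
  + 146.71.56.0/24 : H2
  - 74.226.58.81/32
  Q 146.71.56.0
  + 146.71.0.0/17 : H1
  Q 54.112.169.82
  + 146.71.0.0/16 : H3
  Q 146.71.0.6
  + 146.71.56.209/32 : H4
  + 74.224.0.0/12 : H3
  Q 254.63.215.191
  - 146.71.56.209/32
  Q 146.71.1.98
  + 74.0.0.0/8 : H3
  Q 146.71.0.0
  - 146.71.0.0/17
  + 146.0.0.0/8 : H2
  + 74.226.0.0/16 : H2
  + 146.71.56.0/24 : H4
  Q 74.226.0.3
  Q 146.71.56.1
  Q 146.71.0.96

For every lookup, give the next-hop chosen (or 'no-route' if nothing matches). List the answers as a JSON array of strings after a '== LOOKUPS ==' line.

Process each operation:
  add 74.226.58.81/32 -> H3 at depth 32
  add 146.71.56.0/24 -> H2 at depth 24
  - 74.226.58.81/32 clear@32
  Q 146.71.56.0: descend 100100100100011100111000 ; hops seen [H2] ; pick H2
  add 146.71.0.0/17 -> H1 at depth 17
  Q 54.112.169.82: descend 0 ; hops seen [∅] ; pick no-route
  add 146.71.0.0/16 -> H3 at depth 16
  Q 146.71.0.6: descend 100100100100011100 ; hops seen [H3,H1] ; pick H1
  add 146.71.56.209/32 -> H4 at depth 32
  add 74.224.0.0/12 -> H3 at depth 12
  Q 254.63.215.191: descend 1 ; hops seen [∅] ; pick no-route
  - 146.71.56.209/32 clear@32
  Q 146.71.1.98: descend 100100100100011100 ; hops seen [H3,H1] ; pick H1
  add 74.0.0.0/8 -> H3 at depth 8
  Q 146.71.0.0: descend 100100100100011100 ; hops seen [H3,H1] ; pick H1
  - 146.71.0.0/17 clear@17
  add 146.0.0.0/8 -> H2 at depth 8
  add 74.226.0.0/16 -> H2 at depth 16
  add 146.71.56.0/24 -> H4 at depth 24
  Q 74.226.0.3: descend 010010101110001000 ; hops seen [H3,H3,H2] ; pick H2
  Q 146.71.56.1: descend 100100100100011100111000 ; hops seen [H2,H3,H4] ; pick H4
  Q 146.71.0.96: descend 100100100100011100 ; hops seen [H2,H3] ; pick H3

== LOOKUPS ==
["H2","no-route","H1","no-route","H1","H1","H2","H4","H3"]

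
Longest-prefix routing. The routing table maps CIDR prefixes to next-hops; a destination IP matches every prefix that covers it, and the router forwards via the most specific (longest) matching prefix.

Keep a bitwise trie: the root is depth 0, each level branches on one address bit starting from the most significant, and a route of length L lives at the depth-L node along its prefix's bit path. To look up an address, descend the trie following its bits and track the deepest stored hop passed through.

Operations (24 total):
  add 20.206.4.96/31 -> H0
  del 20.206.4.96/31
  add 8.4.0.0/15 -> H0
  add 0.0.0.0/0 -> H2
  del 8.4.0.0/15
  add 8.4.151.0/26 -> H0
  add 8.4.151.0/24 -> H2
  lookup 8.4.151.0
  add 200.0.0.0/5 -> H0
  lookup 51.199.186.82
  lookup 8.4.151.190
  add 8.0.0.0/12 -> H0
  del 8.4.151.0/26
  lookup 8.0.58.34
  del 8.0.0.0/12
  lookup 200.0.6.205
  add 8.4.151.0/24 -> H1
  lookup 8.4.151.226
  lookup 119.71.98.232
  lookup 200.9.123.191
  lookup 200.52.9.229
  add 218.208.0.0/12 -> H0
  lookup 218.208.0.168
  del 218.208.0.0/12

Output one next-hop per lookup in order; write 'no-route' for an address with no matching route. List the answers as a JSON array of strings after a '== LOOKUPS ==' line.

Process each operation:
  + 20.206.4.96/31 (H0) depth=31
  - 20.206.4.96/31 clear@31
  + 8.4.0.0/15 (H0) depth=15
  + 0.0.0.0/0 (H2) depth=0
  - 8.4.0.0/15 clear@15
  + 8.4.151.0/26 (H0) depth=26
  + 8.4.151.0/24 (H2) depth=24
  lookup 8.4.151.0: bits 00001000000001001001011100 walk d0:H2→d1:-→d2:-→d3:-→d4:-→d5:-→d6:-→d7:-→d8:-→d9:-→d10:-→d11:-→d12:-→d13:-→d14:-→d15:-→d16:-→d17:-→d18:-→d19:-→d20:-→d21:-→d22:-→d23:-→d24:H2→d25:-→d26:H0 -> H0
  + 200.0.0.0/5 (H0) depth=5
  lookup 51.199.186.82: bits 00 walk d0:H2→d1:-→d2:- -> H2
  lookup 8.4.151.190: bits 000010000000010010010111 walk d0:H2→d1:-→d2:-→d3:-→d4:-→d5:-→d6:-→d7:-→d8:-→d9:-→d10:-→d11:-→d12:-→d13:-→d14:-→d15:-→d16:-→d17:-→d18:-→d19:-→d20:-→d21:-→d22:-→d23:-→d24:H2 -> H2
  + 8.0.0.0/12 (H0) depth=12
  - 8.4.151.0/26 clear@26
  lookup 8.0.58.34: bits 0000100000000 walk d0:H2→d1:-→d2:-→d3:-→d4:-→d5:-→d6:-→d7:-→d8:-→d9:-→d10:-→d11:-→d12:H0→d13:- -> H0
  - 8.0.0.0/12 clear@12
  lookup 200.0.6.205: bits 11001 walk d0:H2→d1:-→d2:-→d3:-→d4:-→d5:H0 -> H0
  + 8.4.151.0/24 (H1) depth=24
  lookup 8.4.151.226: bits 000010000000010010010111 walk d0:H2→d1:-→d2:-→d3:-→d4:-→d5:-→d6:-→d7:-→d8:-→d9:-→d10:-→d11:-→d12:-→d13:-→d14:-→d15:-→d16:-→d17:-→d18:-→d19:-→d20:-→d21:-→d22:-→d23:-→d24:H1 -> H1
  lookup 119.71.98.232: bits 0 walk d0:H2→d1:- -> H2
  lookup 200.9.123.191: bits 11001 walk d0:H2→d1:-→d2:-→d3:-→d4:-→d5:H0 -> H0
  lookup 200.52.9.229: bits 11001 walk d0:H2→d1:-→d2:-→d3:-→d4:-→d5:H0 -> H0
  + 218.208.0.0/12 (H0) depth=12
  lookup 218.208.0.168: bits 110110101101 walk d0:H2→d1:-→d2:-→d3:-→d4:-→d5:-→d6:-→d7:-→d8:-→d9:-→d10:-→d11:-→d12:H0 -> H0
  - 218.208.0.0/12 clear@12

== LOOKUPS ==
["H0","H2","H2","H0","H0","H1","H2","H0","H0","H0"]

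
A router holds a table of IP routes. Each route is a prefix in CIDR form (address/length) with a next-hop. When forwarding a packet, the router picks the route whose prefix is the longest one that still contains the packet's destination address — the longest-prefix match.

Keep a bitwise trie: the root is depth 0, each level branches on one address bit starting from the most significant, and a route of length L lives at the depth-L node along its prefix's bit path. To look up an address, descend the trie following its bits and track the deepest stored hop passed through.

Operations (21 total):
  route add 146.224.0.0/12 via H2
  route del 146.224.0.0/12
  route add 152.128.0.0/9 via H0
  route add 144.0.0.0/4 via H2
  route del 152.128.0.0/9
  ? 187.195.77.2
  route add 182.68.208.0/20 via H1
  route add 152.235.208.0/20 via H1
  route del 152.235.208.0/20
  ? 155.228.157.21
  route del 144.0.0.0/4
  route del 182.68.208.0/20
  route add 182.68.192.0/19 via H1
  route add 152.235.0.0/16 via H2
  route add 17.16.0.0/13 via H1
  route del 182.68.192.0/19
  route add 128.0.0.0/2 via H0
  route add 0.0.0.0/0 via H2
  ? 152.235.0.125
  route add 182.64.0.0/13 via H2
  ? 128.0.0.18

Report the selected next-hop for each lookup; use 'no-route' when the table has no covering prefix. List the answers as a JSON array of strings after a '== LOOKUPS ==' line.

Apply in order:
  add 146.224.0.0/12 -> H2 at depth 12
  - 146.224.0.0/12 clear@12
  add 152.128.0.0/9 -> H0 at depth 9
  add 144.0.0.0/4 -> H2 at depth 4
  - 152.128.0.0/9 clear@9
  lookup 187.195.77.2: bits 10 walk d0:-→d1:-→d2:- -> no-route
  add 182.68.208.0/20 -> H1 at depth 20
  add 152.235.208.0/20 -> H1 at depth 20
  - 152.235.208.0/20 clear@20
  lookup 155.228.157.21: bits 100110 walk d0:-→d1:-→d2:-→d3:-→d4:H2→d5:-→d6:- -> H2
  - 144.0.0.0/4 clear@4
  - 182.68.208.0/20 clear@20
  add 182.68.192.0/19 -> H1 at depth 19
  add 152.235.0.0/16 -> H2 at depth 16
  add 17.16.0.0/13 -> H1 at depth 13
  - 182.68.192.0/19 clear@19
  add 128.0.0.0/2 -> H0 at depth 2
  add 0.0.0.0/0 -> H2 at depth 0
  lookup 152.235.0.125: bits 1001100011101011 walk d0:H2→d1:-→d2:H0→d3:-→d4:-→d5:-→d6:-→d7:-→d8:-→d9:-→d10:-→d11:-→d12:-→d13:-→d14:-→d15:-→d16:H2 -> H2
  add 182.64.0.0/13 -> H2 at depth 13
  lookup 128.0.0.18: bits 100 walk d0:H2→d1:-→d2:H0→d3:- -> H0

== LOOKUPS ==
["no-route","H2","H2","H0"]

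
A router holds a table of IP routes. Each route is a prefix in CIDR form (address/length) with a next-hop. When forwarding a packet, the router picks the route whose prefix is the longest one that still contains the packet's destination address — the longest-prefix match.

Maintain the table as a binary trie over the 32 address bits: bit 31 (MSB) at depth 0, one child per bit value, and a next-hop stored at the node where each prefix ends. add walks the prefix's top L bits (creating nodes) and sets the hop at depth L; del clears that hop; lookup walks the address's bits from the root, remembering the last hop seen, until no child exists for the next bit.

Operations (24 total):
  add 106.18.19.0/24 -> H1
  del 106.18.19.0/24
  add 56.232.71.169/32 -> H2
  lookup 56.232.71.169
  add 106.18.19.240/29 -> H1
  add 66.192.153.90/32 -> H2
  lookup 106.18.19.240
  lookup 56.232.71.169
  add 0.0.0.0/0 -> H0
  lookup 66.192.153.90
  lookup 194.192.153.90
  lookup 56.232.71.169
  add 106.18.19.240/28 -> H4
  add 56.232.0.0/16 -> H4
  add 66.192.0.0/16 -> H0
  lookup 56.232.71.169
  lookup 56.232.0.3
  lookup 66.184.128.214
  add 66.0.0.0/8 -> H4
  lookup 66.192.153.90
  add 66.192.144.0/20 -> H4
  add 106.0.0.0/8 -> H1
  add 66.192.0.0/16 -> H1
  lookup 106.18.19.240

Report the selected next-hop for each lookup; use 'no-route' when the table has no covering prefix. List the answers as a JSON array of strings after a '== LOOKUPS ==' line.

Apply in order:
  add 106.18.19.0/24 -> H1 at depth 24
  del 106.18.19.0/24 (clear depth 24)
  add 56.232.71.169/32 -> H2 at depth 32
  lookup 56.232.71.169: bits 00111000111010000100011110101001 walk d0:-→d1:-→d2:-→d3:-→d4:-→d5:-→d6:-→d7:-→d8:-→d9:-→d10:-→d11:-→d12:-→d13:-→d14:-→d15:-→d16:-→d17:-→d18:-→d19:-→d20:-→d21:-→d22:-→d23:-→d24:-→d25:-→d26:-→d27:-→d28:-→d29:-→d30:-→d31:-→d32:H2 -> H2
  add 106.18.19.240/29 -> H1 at depth 29
  add 66.192.153.90/32 -> H2 at depth 32
  lookup 106.18.19.240: bits 01101010000100100001001111110 walk d0:-→d1:-→d2:-→d3:-→d4:-→d5:-→d6:-→d7:-→d8:-→d9:-→d10:-→d11:-→d12:-→d13:-→d14:-→d15:-→d16:-→d17:-→d18:-→d19:-→d20:-→d21:-→d22:-→d23:-→d24:-→d25:-→d26:-→d27:-→d28:-→d29:H1 -> H1
  lookup 56.232.71.169: bits 00111000111010000100011110101001 walk d0:-→d1:-→d2:-→d3:-→d4:-→d5:-→d6:-→d7:-→d8:-→d9:-→d10:-→d11:-→d12:-→d13:-→d14:-→d15:-→d16:-→d17:-→d18:-→d19:-→d20:-→d21:-→d22:-→d23:-→d24:-→d25:-→d26:-→d27:-→d28:-→d29:-→d30:-→d31:-→d32:H2 -> H2
  add 0.0.0.0/0 -> H0 at depth 0
  lookup 66.192.153.90: bits 01000010110000001001100101011010 walk d0:H0→d1:-→d2:-→d3:-→d4:-→d5:-→d6:-→d7:-→d8:-→d9:-→d10:-→d11:-→d12:-→d13:-→d14:-→d15:-→d16:-→d17:-→d18:-→d19:-→d20:-→d21:-→d22:-→d23:-→d24:-→d25:-→d26:-→d27:-→d28:-→d29:-→d30:-→d31:-→d32:H2 -> H2
  lookup 194.192.153.90: bits ε walk d0:H0 -> H0
  lookup 56.232.71.169: bits 00111000111010000100011110101001 walk d0:H0→d1:-→d2:-→d3:-→d4:-→d5:-→d6:-→d7:-→d8:-→d9:-→d10:-→d11:-→d12:-→d13:-→d14:-→d15:-→d16:-→d17:-→d18:-→d19:-→d20:-→d21:-→d22:-→d23:-→d24:-→d25:-→d26:-→d27:-→d28:-→d29:-→d30:-→d31:-→d32:H2 -> H2
  add 106.18.19.240/28 -> H4 at depth 28
  add 56.232.0.0/16 -> H4 at depth 16
  add 66.192.0.0/16 -> H0 at depth 16
  lookup 56.232.71.169: bits 00111000111010000100011110101001 walk d0:H0→d1:-→d2:-→d3:-→d4:-→d5:-→d6:-→d7:-→d8:-→d9:-→d10:-→d11:-→d12:-→d13:-→d14:-→d15:-→d16:H4→d17:-→d18:-→d19:-→d20:-→d21:-→d22:-→d23:-→d24:-→d25:-→d26:-→d27:-→d28:-→d29:-→d30:-→d31:-→d32:H2 -> H2
  lookup 56.232.0.3: bits 00111000111010000 walk d0:H0→d1:-→d2:-→d3:-→d4:-→d5:-→d6:-→d7:-→d8:-→d9:-→d10:-→d11:-→d12:-→d13:-→d14:-→d15:-→d16:H4→d17:- -> H4
  lookup 66.184.128.214: bits 010000101 walk d0:H0→d1:-→d2:-→d3:-→d4:-→d5:-→d6:-→d7:-→d8:-→d9:- -> H0
  add 66.0.0.0/8 -> H4 at depth 8
  lookup 66.192.153.90: bits 01000010110000001001100101011010 walk d0:H0→d1:-→d2:-→d3:-→d4:-→d5:-→d6:-→d7:-→d8:H4→d9:-→d10:-→d11:-→d12:-→d13:-→d14:-→d15:-→d16:H0→d17:-→d18:-→d19:-→d20:-→d21:-→d22:-→d23:-→d24:-→d25:-→d26:-→d27:-→d28:-→d29:-→d30:-→d31:-→d32:H2 -> H2
  add 66.192.144.0/20 -> H4 at depth 20
  add 106.0.0.0/8 -> H1 at depth 8
  add 66.192.0.0/16 -> H1 at depth 16
  lookup 106.18.19.240: bits 01101010000100100001001111110 walk d0:H0→d1:-→d2:-→d3:-→d4:-→d5:-→d6:-→d7:-→d8:H1→d9:-→d10:-→d11:-→d12:-→d13:-→d14:-→d15:-→d16:-→d17:-→d18:-→d19:-→d20:-→d21:-→d22:-→d23:-→d24:-→d25:-→d26:-→d27:-→d28:H4→d29:H1 -> H1

== LOOKUPS ==
["H2","H1","H2","H2","H0","H2","H2","H4","H0","H2","H1"]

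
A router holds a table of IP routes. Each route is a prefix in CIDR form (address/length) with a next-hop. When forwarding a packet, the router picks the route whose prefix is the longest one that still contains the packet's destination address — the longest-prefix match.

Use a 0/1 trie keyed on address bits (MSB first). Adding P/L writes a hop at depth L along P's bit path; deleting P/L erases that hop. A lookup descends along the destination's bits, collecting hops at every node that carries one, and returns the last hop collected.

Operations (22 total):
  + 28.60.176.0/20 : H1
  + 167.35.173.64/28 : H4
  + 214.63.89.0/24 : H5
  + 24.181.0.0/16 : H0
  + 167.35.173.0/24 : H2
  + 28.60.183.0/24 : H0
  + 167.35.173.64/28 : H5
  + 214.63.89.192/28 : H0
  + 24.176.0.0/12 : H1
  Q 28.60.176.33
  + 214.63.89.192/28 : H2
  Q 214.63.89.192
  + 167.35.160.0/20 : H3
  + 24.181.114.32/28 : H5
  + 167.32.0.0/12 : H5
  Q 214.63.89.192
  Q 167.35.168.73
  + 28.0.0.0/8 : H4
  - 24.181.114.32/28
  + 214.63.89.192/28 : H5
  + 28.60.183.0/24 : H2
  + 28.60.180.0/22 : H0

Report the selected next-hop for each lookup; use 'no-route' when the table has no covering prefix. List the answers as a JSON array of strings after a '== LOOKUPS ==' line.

Trace:
  add 28.60.176.0/20 -> H1 at depth 20
  add 167.35.173.64/28 -> H4 at depth 28
  add 214.63.89.0/24 -> H5 at depth 24
  add 24.181.0.0/16 -> H0 at depth 16
  add 167.35.173.0/24 -> H2 at depth 24
  add 28.60.183.0/24 -> H0 at depth 24
  add 167.35.173.64/28 -> H5 at depth 28
  add 214.63.89.192/28 -> H0 at depth 28
  add 24.176.0.0/12 -> H1 at depth 12
  ? 28.60.176.33  path d0:-→d1:-→d2:-→d3:-→d4:-→d5:-→d6:-→d7:-→d8:-→d9:-→d10:-→d11:-→d12:-→d13:-→d14:-→d15:-→d16:-→d17:-→d18:-→d19:-→d20:H1→d21:-  best=H1
  add 214.63.89.192/28 -> H2 at depth 28
  ? 214.63.89.192  path d0:-→d1:-→d2:-→d3:-→d4:-→d5:-→d6:-→d7:-→d8:-→d9:-→d10:-→d11:-→d12:-→d13:-→d14:-→d15:-→d16:-→d17:-→d18:-→d19:-→d20:-→d21:-→d22:-→d23:-→d24:H5→d25:-→d26:-→d27:-→d28:H2  best=H2
  add 167.35.160.0/20 -> H3 at depth 20
  add 24.181.114.32/28 -> H5 at depth 28
  add 167.32.0.0/12 -> H5 at depth 12
  ? 214.63.89.192  path d0:-→d1:-→d2:-→d3:-→d4:-→d5:-→d6:-→d7:-→d8:-→d9:-→d10:-→d11:-→d12:-→d13:-→d14:-→d15:-→d16:-→d17:-→d18:-→d19:-→d20:-→d21:-→d22:-→d23:-→d24:H5→d25:-→d26:-→d27:-→d28:H2  best=H2
  ? 167.35.168.73  path d0:-→d1:-→d2:-→d3:-→d4:-→d5:-→d6:-→d7:-→d8:-→d9:-→d10:-→d11:-→d12:H5→d13:-→d14:-→d15:-→d16:-→d17:-→d18:-→d19:-→d20:H3→d21:-  best=H3
  add 28.0.0.0/8 -> H4 at depth 8
  - 24.181.114.32/28 clear@28
  add 214.63.89.192/28 -> H5 at depth 28
  add 28.60.183.0/24 -> H2 at depth 24
  add 28.60.180.0/22 -> H0 at depth 22

== LOOKUPS ==
["H1","H2","H2","H3"]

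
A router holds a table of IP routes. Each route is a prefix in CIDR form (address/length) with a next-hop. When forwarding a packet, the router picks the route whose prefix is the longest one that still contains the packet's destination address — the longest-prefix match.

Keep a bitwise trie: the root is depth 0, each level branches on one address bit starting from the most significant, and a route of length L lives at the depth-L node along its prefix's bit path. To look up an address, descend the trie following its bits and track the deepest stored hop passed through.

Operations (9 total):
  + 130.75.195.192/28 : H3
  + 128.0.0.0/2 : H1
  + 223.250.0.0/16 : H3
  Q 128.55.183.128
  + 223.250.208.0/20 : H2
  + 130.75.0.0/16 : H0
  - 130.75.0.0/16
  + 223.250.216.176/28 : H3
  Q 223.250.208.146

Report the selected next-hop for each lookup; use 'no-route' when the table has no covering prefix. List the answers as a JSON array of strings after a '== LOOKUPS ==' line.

Process each operation:
  + 130.75.195.192/28 (H3) depth=28
  + 128.0.0.0/2 (H1) depth=2
  + 223.250.0.0/16 (H3) depth=16
  lookup 128.55.183.128: bits 100000 walk d0:-→d1:-→d2:H1→d3:-→d4:-→d5:-→d6:- -> H1
  + 223.250.208.0/20 (H2) depth=20
  + 130.75.0.0/16 (H0) depth=16
  del 130.75.0.0/16 (clear depth 16)
  + 223.250.216.176/28 (H3) depth=28
  lookup 223.250.208.146: bits 11011111111110101101 walk d0:-→d1:-→d2:-→d3:-→d4:-→d5:-→d6:-→d7:-→d8:-→d9:-→d10:-→d11:-→d12:-→d13:-→d14:-→d15:-→d16:H3→d17:-→d18:-→d19:-→d20:H2 -> H2

== LOOKUPS ==
["H1","H2"]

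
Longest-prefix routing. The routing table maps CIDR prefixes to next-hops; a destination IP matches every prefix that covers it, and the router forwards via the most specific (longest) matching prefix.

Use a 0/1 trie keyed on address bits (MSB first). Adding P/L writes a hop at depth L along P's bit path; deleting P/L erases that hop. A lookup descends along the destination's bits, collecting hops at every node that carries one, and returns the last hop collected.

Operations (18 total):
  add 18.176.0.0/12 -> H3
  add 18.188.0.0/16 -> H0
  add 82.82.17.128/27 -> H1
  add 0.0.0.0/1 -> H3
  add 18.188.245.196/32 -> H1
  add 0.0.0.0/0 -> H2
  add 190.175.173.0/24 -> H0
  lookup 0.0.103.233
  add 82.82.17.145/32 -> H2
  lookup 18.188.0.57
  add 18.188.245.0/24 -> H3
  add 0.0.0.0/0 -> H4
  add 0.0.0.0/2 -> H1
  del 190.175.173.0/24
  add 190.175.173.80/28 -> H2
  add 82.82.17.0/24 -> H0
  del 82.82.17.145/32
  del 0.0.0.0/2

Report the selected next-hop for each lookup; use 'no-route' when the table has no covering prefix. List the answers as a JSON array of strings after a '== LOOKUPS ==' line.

Process each operation:
  + 18.176.0.0/12 (H3) depth=12
  + 18.188.0.0/16 (H0) depth=16
  + 82.82.17.128/27 (H1) depth=27
  + 0.0.0.0/1 (H3) depth=1
  + 18.188.245.196/32 (H1) depth=32
  + 0.0.0.0/0 (H2) depth=0
  + 190.175.173.0/24 (H0) depth=24
  Q 0.0.103.233: descend 000 ; hops seen [H2,H3] ; pick H3
  + 82.82.17.145/32 (H2) depth=32
  Q 18.188.0.57: descend 0001001010111100 ; hops seen [H2,H3,H3,H0] ; pick H0
  + 18.188.245.0/24 (H3) depth=24
  + 0.0.0.0/0 (H4) depth=0
  + 0.0.0.0/2 (H1) depth=2
  del 190.175.173.0/24 (clear depth 24)
  + 190.175.173.80/28 (H2) depth=28
  + 82.82.17.0/24 (H0) depth=24
  del 82.82.17.145/32 (clear depth 32)
  del 0.0.0.0/2 (clear depth 2)

== LOOKUPS ==
["H3","H0"]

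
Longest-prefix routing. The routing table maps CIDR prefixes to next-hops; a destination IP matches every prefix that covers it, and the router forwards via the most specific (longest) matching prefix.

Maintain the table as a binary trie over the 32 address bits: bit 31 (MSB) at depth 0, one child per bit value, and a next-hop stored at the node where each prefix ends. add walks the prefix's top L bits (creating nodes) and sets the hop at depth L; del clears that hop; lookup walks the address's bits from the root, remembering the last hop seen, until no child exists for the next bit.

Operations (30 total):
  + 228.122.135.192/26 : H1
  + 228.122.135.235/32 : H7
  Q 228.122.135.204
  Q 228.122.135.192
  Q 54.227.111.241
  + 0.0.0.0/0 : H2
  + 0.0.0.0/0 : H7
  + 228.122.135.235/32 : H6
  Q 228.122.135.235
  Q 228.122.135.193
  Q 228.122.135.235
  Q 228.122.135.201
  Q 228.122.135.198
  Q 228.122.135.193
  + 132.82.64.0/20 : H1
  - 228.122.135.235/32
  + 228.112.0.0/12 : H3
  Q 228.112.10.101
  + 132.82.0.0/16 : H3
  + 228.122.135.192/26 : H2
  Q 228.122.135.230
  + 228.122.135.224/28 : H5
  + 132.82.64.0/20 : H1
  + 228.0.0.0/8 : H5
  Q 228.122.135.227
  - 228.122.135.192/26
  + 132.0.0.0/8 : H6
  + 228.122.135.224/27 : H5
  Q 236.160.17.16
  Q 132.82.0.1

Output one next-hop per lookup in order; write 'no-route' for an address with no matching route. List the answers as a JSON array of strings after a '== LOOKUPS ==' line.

Process each operation:
  add 228.122.135.192/26 -> H1 at depth 26
  add 228.122.135.235/32 -> H7 at depth 32
  ? 228.122.135.204  path d0:-→d1:-→d2:-→d3:-→d4:-→d5:-→d6:-→d7:-→d8:-→d9:-→d10:-→d11:-→d12:-→d13:-→d14:-→d15:-→d16:-→d17:-→d18:-→d19:-→d20:-→d21:-→d22:-→d23:-→d24:-→d25:-→d26:H1  best=H1
  ? 228.122.135.192  path d0:-→d1:-→d2:-→d3:-→d4:-→d5:-→d6:-→d7:-→d8:-→d9:-→d10:-→d11:-→d12:-→d13:-→d14:-→d15:-→d16:-→d17:-→d18:-→d19:-→d20:-→d21:-→d22:-→d23:-→d24:-→d25:-→d26:H1  best=H1
  ? 54.227.111.241  path d0:-  best=no-route
  add 0.0.0.0/0 -> H2 at depth 0
  add 0.0.0.0/0 -> H7 at depth 0
  add 228.122.135.235/32 -> H6 at depth 32
  ? 228.122.135.235  path d0:H7→d1:-→d2:-→d3:-→d4:-→d5:-→d6:-→d7:-→d8:-→d9:-→d10:-→d11:-→d12:-→d13:-→d14:-→d15:-→d16:-→d17:-→d18:-→d19:-→d20:-→d21:-→d22:-→d23:-→d24:-→d25:-→d26:H1→d27:-→d28:-→d29:-→d30:-→d31:-→d32:H6  best=H6
  ? 228.122.135.193  path d0:H7→d1:-→d2:-→d3:-→d4:-→d5:-→d6:-→d7:-→d8:-→d9:-→d10:-→d11:-→d12:-→d13:-→d14:-→d15:-→d16:-→d17:-→d18:-→d19:-→d20:-→d21:-→d22:-→d23:-→d24:-→d25:-→d26:H1  best=H1
  ? 228.122.135.235  path d0:H7→d1:-→d2:-→d3:-→d4:-→d5:-→d6:-→d7:-→d8:-→d9:-→d10:-→d11:-→d12:-→d13:-→d14:-→d15:-→d16:-→d17:-→d18:-→d19:-→d20:-→d21:-→d22:-→d23:-→d24:-→d25:-→d26:H1→d27:-→d28:-→d29:-→d30:-→d31:-→d32:H6  best=H6
  ? 228.122.135.201  path d0:H7→d1:-→d2:-→d3:-→d4:-→d5:-→d6:-→d7:-→d8:-→d9:-→d10:-→d11:-→d12:-→d13:-→d14:-→d15:-→d16:-→d17:-→d18:-→d19:-→d20:-→d21:-→d22:-→d23:-→d24:-→d25:-→d26:H1  best=H1
  ? 228.122.135.198  path d0:H7→d1:-→d2:-→d3:-→d4:-→d5:-→d6:-→d7:-→d8:-→d9:-→d10:-→d11:-→d12:-→d13:-→d14:-→d15:-→d16:-→d17:-→d18:-→d19:-→d20:-→d21:-→d22:-→d23:-→d24:-→d25:-→d26:H1  best=H1
  ? 228.122.135.193  path d0:H7→d1:-→d2:-→d3:-→d4:-→d5:-→d6:-→d7:-→d8:-→d9:-→d10:-→d11:-→d12:-→d13:-→d14:-→d15:-→d16:-→d17:-→d18:-→d19:-→d20:-→d21:-→d22:-→d23:-→d24:-→d25:-→d26:H1  best=H1
  add 132.82.64.0/20 -> H1 at depth 20
  - 228.122.135.235/32 clear@32
  add 228.112.0.0/12 -> H3 at depth 12
  ? 228.112.10.101  path d0:H7→d1:-→d2:-→d3:-→d4:-→d5:-→d6:-→d7:-→d8:-→d9:-→d10:-→d11:-→d12:H3  best=H3
  add 132.82.0.0/16 -> H3 at depth 16
  add 228.122.135.192/26 -> H2 at depth 26
  ? 228.122.135.230  path d0:H7→d1:-→d2:-→d3:-→d4:-→d5:-→d6:-→d7:-→d8:-→d9:-→d10:-→d11:-→d12:H3→d13:-→d14:-→d15:-→d16:-→d17:-→d18:-→d19:-→d20:-→d21:-→d22:-→d23:-→d24:-→d25:-→d26:H2→d27:-→d28:-  best=H2
  add 228.122.135.224/28 -> H5 at depth 28
  add 132.82.64.0/20 -> H1 at depth 20
  add 228.0.0.0/8 -> H5 at depth 8
  ? 228.122.135.227  path d0:H7→d1:-→d2:-→d3:-→d4:-→d5:-→d6:-→d7:-→d8:H5→d9:-→d10:-→d11:-→d12:H3→d13:-→d14:-→d15:-→d16:-→d17:-→d18:-→d19:-→d20:-→d21:-→d22:-→d23:-→d24:-→d25:-→d26:H2→d27:-→d28:H5  best=H5
  - 228.122.135.192/26 clear@26
  add 132.0.0.0/8 -> H6 at depth 8
  add 228.122.135.224/27 -> H5 at depth 27
  ? 236.160.17.16  path d0:H7→d1:-→d2:-→d3:-→d4:-  best=H7
  ? 132.82.0.1  path d0:H7→d1:-→d2:-→d3:-→d4:-→d5:-→d6:-→d7:-→d8:H6→d9:-→d10:-→d11:-→d12:-→d13:-→d14:-→d15:-→d16:H3→d17:-  best=H3

== LOOKUPS ==
["H1","H1","no-route","H6","H1","H6","H1","H1","H1","H3","H2","H5","H7","H3"]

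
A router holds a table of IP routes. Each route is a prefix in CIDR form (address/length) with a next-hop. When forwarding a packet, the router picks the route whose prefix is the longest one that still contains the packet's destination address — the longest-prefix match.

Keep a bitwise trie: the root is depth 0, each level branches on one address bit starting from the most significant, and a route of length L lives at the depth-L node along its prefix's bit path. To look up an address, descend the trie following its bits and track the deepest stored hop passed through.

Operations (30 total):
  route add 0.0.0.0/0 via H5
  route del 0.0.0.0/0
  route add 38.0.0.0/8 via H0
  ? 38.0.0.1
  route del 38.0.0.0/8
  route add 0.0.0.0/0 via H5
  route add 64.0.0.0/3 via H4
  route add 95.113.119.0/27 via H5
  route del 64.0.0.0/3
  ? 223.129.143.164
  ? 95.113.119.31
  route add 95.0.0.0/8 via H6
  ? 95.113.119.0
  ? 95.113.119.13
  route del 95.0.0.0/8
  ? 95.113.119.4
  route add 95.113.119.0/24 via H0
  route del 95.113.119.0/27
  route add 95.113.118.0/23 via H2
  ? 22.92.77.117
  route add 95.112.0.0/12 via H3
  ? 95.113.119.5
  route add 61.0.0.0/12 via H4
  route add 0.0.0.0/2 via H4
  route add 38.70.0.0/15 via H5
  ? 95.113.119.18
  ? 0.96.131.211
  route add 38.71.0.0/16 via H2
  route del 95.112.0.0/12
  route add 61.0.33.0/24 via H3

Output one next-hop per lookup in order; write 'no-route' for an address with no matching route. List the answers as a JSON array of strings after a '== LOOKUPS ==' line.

Trace:
  add 0.0.0.0/0 -> H5 at depth 0
  del 0.0.0.0/0 (clear depth 0)
  add 38.0.0.0/8 -> H0 at depth 8
  lookup 38.0.0.1: bits 00100110 walk d0:-→d1:-→d2:-→d3:-→d4:-→d5:-→d6:-→d7:-→d8:H0 -> H0
  del 38.0.0.0/8 (clear depth 8)
  add 0.0.0.0/0 -> H5 at depth 0
  add 64.0.0.0/3 -> H4 at depth 3
  add 95.113.119.0/27 -> H5 at depth 27
  del 64.0.0.0/3 (clear depth 3)
  lookup 223.129.143.164: bits ε walk d0:H5 -> H5
  lookup 95.113.119.31: bits 010111110111000101110111000 walk d0:H5→d1:-→d2:-→d3:-→d4:-→d5:-→d6:-→d7:-→d8:-→d9:-→d10:-→d11:-→d12:-→d13:-→d14:-→d15:-→d16:-→d17:-→d18:-→d19:-→d20:-→d21:-→d22:-→d23:-→d24:-→d25:-→d26:-→d27:H5 -> H5
  add 95.0.0.0/8 -> H6 at depth 8
  lookup 95.113.119.0: bits 010111110111000101110111000 walk d0:H5→d1:-→d2:-→d3:-→d4:-→d5:-→d6:-→d7:-→d8:H6→d9:-→d10:-→d11:-→d12:-→d13:-→d14:-→d15:-→d16:-→d17:-→d18:-→d19:-→d20:-→d21:-→d22:-→d23:-→d24:-→d25:-→d26:-→d27:H5 -> H5
  lookup 95.113.119.13: bits 010111110111000101110111000 walk d0:H5→d1:-→d2:-→d3:-→d4:-→d5:-→d6:-→d7:-→d8:H6→d9:-→d10:-→d11:-→d12:-→d13:-→d14:-→d15:-→d16:-→d17:-→d18:-→d19:-→d20:-→d21:-→d22:-→d23:-→d24:-→d25:-→d26:-→d27:H5 -> H5
  del 95.0.0.0/8 (clear depth 8)
  lookup 95.113.119.4: bits 010111110111000101110111000 walk d0:H5→d1:-→d2:-→d3:-→d4:-→d5:-→d6:-→d7:-→d8:-→d9:-→d10:-→d11:-→d12:-→d13:-→d14:-→d15:-→d16:-→d17:-→d18:-→d19:-→d20:-→d21:-→d22:-→d23:-→d24:-→d25:-→d26:-→d27:H5 -> H5
  add 95.113.119.0/24 -> H0 at depth 24
  del 95.113.119.0/27 (clear depth 27)
  add 95.113.118.0/23 -> H2 at depth 23
  lookup 22.92.77.117: bits 00 walk d0:H5→d1:-→d2:- -> H5
  add 95.112.0.0/12 -> H3 at depth 12
  lookup 95.113.119.5: bits 010111110111000101110111000 walk d0:H5→d1:-→d2:-→d3:-→d4:-→d5:-→d6:-→d7:-→d8:-→d9:-→d10:-→d11:-→d12:H3→d13:-→d14:-→d15:-→d16:-→d17:-→d18:-→d19:-→d20:-→d21:-→d22:-→d23:H2→d24:H0→d25:-→d26:-→d27:- -> H0
  add 61.0.0.0/12 -> H4 at depth 12
  add 0.0.0.0/2 -> H4 at depth 2
  add 38.70.0.0/15 -> H5 at depth 15
  lookup 95.113.119.18: bits 010111110111000101110111000 walk d0:H5→d1:-→d2:-→d3:-→d4:-→d5:-→d6:-→d7:-→d8:-→d9:-→d10:-→d11:-→d12:H3→d13:-→d14:-→d15:-→d16:-→d17:-→d18:-→d19:-→d20:-→d21:-→d22:-→d23:H2→d24:H0→d25:-→d26:-→d27:- -> H0
  lookup 0.96.131.211: bits 00 walk d0:H5→d1:-→d2:H4 -> H4
  add 38.71.0.0/16 -> H2 at depth 16
  del 95.112.0.0/12 (clear depth 12)
  add 61.0.33.0/24 -> H3 at depth 24

== LOOKUPS ==
["H0","H5","H5","H5","H5","H5","H5","H0","H0","H4"]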